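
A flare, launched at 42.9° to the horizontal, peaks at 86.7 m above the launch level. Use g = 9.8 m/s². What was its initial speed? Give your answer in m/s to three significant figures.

At the peak v_y = 0, so v_y0 = √(2gH) = √(2 × 9.80 × 86.7) = 41.22 m/s.
v_y0 = v₀ sin θ ⇒ v₀ = 41.22 / sin 42.9° = 60.56 m/s.

60.6 m/s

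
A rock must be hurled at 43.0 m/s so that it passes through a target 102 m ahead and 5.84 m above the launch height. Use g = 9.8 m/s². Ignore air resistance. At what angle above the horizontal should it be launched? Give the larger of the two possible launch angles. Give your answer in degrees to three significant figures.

73.3°

Trajectory: y = x tanθ − g x² (1 + tan²θ)/(2v₀²). With x = 102, y = 5.84, v₀ = 43.0, g = 9.80:
27.57 tan²θ − 102 tanθ + (33.41) = 0.
tanθ = [102 ± √(102² − 4 × 27.57 × (33.41))] / (2 × 27.57) = (102 ± 81.97) / 55.14, giving tanθ = 0.3632 or 3.336.
θ = 19.96° or 73.31°; the larger is 73.31°.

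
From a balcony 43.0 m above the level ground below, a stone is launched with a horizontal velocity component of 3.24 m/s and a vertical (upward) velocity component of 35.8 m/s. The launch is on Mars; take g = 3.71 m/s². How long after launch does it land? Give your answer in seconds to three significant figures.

20.4 s

Vertical motion (up positive, ground at y = 0): 1.855 t² − (35.80) t − 43.0 = 0, so t = (35.80 + √(35.80² + 2·3.71·43.0)) / 3.71 = (35.80 + 40.01) / 3.71 = 20.43 s.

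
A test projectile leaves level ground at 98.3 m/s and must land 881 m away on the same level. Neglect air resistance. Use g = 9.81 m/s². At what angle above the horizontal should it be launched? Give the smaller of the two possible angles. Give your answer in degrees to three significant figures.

R = v₀² sin 2θ / g gives sin 2θ = gR/v₀² = 9.81·881/98.3² = 0.8944.
2θ = 63.43° or 180° − 63.43° = 116.6°, so θ = 31.72° or 58.28°.
The smaller angle is 31.72°.

31.7°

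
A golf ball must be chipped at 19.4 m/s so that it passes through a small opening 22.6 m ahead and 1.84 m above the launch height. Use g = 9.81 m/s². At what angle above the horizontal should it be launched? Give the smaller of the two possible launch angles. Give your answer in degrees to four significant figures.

Trajectory: y = x tanθ − g x² (1 + tan²θ)/(2v₀²). With x = 22.6, y = 1.84, v₀ = 19.4, g = 9.81:
6.657 tan²θ − 22.6 tanθ + (8.497) = 0.
tanθ = [22.6 ± √(22.6² − 4 × 6.657 × (8.497))] / (2 × 6.657) = (22.6 ± 16.87) / 13.31, giving tanθ = 0.4306 or 2.965.
θ = 23.29° or 71.36°; the smaller is 23.29°.

23.29°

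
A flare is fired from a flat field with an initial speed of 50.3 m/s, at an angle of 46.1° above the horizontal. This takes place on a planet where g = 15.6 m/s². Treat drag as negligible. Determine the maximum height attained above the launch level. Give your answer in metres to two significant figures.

Components: vₓ = 50.30 cos 46.1° = 34.88 m/s, v_y0 = 50.30 sin 46.1° = 36.24 m/s.
At the apex v_y = 0, so H = v_y0²/(2g) = 36.24²/31.20 = 42.10 m.

42 m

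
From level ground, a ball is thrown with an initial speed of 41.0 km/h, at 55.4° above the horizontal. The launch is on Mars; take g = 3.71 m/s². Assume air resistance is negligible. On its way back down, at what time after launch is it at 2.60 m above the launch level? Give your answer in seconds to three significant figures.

Convert: 41.0 km/h = 41.0/3.6 = 11.39 m/s.
vₓ = 11.39 cos 55.4° = 6.467 m/s; v_y0 = 11.39 sin 55.4° = 9.375 m/s.
Require v_y0 t − ½ g t² = 2.60, i.e. 1.855 t² − 9.375 t + 2.60 = 0.
Quadratic formula: t = (9.375 ± √68.591) / 3.71 = (9.375 ± 8.282) / 3.71 → t = 0.2945 s or 4.759 s.
The descending-branch root is 4.759 s.

4.76 s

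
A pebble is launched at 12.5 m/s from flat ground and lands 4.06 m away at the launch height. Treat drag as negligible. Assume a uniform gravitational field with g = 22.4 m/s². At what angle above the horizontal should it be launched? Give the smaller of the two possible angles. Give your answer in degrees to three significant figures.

From R = (v₀²/g) sin 2θ: sin 2θ = 22.4 × 4.06 / 156.25 = 0.5820.
2θ = 35.59° or 180° − 35.59° = 144.4°, so θ = 17.80° or 72.20°.
The smaller angle is 17.80°.

17.8°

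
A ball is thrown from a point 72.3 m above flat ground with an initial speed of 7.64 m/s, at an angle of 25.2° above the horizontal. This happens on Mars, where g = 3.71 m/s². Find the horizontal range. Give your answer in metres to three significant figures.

vₓ = 7.640 cos 25.2° = 6.913 m/s; v_y0 = 7.640 sin 25.2° = 3.253 m/s.
With up positive and y = 0 at the ground: y(t) = 72.3 + (3.253) t − 1.855 t². Setting y = 0 and taking the positive root: t = [3.253 + √(3.253² + 2·3.71·72.3)] / 3.71 = (3.253 + 23.39) / 3.71 = 7.181 s.
Horizontal distance: R = vₓ t = 6.913 × 7.181 = 49.64 m.

49.6 m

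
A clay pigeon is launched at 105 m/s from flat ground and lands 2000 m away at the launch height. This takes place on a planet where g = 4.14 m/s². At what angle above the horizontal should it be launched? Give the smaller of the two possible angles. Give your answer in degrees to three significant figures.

R = v₀² sin 2θ / g gives sin 2θ = gR/v₀² = 4.14·2000/105² = 0.7510.
2θ = 48.68° or 180° − 48.68° = 131.3°, so θ = 24.34° or 65.66°.
The smaller angle is 24.34°.

24.3°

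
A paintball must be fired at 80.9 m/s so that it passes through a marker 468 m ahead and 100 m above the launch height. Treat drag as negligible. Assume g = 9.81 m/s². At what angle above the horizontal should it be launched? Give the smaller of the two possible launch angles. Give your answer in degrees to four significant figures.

Trajectory: y = x tanθ − g x² (1 + tan²θ)/(2v₀²). With x = 468, y = 100, v₀ = 80.9, g = 9.81:
164.1 tan²θ − 468 tanθ + (264.1) = 0.
tanθ = [468 ± √(468² − 4 × 164.1 × (264.1))] / (2 × 164.1) = (468 ± 213.5) / 328.3, giving tanθ = 0.7752 or 2.076.
θ = 37.78° or 64.28°; the smaller is 37.78°.

37.78°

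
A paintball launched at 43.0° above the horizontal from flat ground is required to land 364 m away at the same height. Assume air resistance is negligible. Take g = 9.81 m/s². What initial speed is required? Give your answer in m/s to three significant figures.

On level ground R = v₀² sin 2θ / g ⇒ v₀ = √(gR / sin 2θ).
v₀ = √(9.81 × 364 / sin 86.00°) = √(3571 / 0.9976) = √3579.6 = 59.83 m/s.

59.8 m/s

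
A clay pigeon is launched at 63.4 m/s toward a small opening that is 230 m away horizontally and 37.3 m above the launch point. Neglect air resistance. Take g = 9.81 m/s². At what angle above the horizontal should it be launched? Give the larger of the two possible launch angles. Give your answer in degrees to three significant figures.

Trajectory: y = x tanθ − g x² (1 + tan²θ)/(2v₀²). With x = 230, y = 37.3, v₀ = 63.4, g = 9.81:
64.55 tan²θ − 230 tanθ + (101.9) = 0.
tanθ = [230 ± √(230² − 4 × 64.55 × (101.9))] / (2 × 64.55) = (230 ± 163.1) / 129.1, giving tanθ = 0.5182 or 3.045.
θ = 27.39° or 71.82°; the larger is 71.82°.

71.8°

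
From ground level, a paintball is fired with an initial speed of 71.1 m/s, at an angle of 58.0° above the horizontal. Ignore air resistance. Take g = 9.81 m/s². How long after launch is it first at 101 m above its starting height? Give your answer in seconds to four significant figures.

Horizontal component vₓ = 71.10 cos 58.0° = 37.68 m/s; vertical v_y0 = 71.10 sin 58.0° = 60.30 m/s.
Height y(t) = 60.30 t − 4.905 t² = 101 gives 4.905 t² − 60.30 t + 101 = 0.
Quadratic formula: t = (60.30 ± √1654.0) / 9.81 = (60.30 ± 40.67) / 9.81 → t = 2.001 s or 10.29 s.
The first (ascending) time is 2.001 s.

2.001 s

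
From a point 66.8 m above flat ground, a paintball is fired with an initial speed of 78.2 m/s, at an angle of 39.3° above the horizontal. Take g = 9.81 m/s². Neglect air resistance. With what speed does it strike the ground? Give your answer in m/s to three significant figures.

Horizontal component vₓ = 78.20 cos 39.3° = 60.51 m/s; vertical v_y0 = 78.20 sin 39.3° = 49.53 m/s.
Vertical motion (up positive, ground at y = 0): 4.905 t² − (49.53) t − 66.8 = 0, so t = (49.53 + √(49.53² + 2·9.81·66.8)) / 9.81 = (49.53 + 61.35) / 9.81 = 11.30 s.
Vertical velocity at impact: v_y = v_y0 − g t = 49.53 − 9.81 × 11.30 = −61.35 m/s.
Speed: |v| = √(vₓ² + v_y²) = √(60.51² + 61.35²) = 86.17 m/s.

86.2 m/s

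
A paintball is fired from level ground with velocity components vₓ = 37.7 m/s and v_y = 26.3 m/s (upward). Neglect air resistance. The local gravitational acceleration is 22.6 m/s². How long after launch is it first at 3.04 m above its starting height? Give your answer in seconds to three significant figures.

Set y = v_y0 t − ½ g t² = 3.04: 11.30 t² − 26.30 t + 3.04 = 0.
Quadratic formula: t = (26.30 ± √554.28) / 22.6 = (26.30 ± 23.54) / 22.6 → t = 0.1220 s or 2.205 s.
The first (ascending) time is 0.1220 s.

0.122 s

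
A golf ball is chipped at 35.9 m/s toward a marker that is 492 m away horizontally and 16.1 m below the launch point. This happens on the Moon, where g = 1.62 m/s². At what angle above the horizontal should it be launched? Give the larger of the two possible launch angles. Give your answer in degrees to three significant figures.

71.1°

Trajectory: y = x tanθ − g x² (1 + tan²θ)/(2v₀²). With x = 492, y = −16.1, v₀ = 35.9, g = 1.62:
152.1 tan²θ − 492 tanθ + (136.0) = 0.
tanθ = [492 ± √(492² − 4 × 152.1 × (136.0))] / (2 × 152.1) = (492 ± 399.1) / 304.3, giving tanθ = 0.3053 or 2.929.
θ = 16.98° or 71.15°; the larger is 71.15°.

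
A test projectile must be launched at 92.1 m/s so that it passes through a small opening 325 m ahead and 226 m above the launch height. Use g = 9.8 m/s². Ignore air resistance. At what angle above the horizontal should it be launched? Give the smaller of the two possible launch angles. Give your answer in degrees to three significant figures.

48.2°

Trajectory: y = x tanθ − g x² (1 + tan²θ)/(2v₀²). With x = 325, y = 226, v₀ = 92.1, g = 9.80:
61.02 tan²θ − 325 tanθ + (287.0) = 0.
tanθ = [325 ± √(325² − 4 × 61.02 × (287.0))] / (2 × 61.02) = (325 ± 188.6) / 122.0, giving tanθ = 1.118 or 4.209.
θ = 48.18° or 76.63°; the smaller is 48.18°.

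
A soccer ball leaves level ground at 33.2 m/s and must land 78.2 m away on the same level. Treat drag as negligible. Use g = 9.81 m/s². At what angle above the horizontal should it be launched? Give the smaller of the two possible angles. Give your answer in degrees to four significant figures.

From R = (v₀²/g) sin 2θ: sin 2θ = 9.81 × 78.2 / 1102.2 = 0.6960.
2θ = 44.11° or 180° − 44.11° = 135.9°, so θ = 22.05° or 67.95°.
The smaller angle is 22.05°.

22.05°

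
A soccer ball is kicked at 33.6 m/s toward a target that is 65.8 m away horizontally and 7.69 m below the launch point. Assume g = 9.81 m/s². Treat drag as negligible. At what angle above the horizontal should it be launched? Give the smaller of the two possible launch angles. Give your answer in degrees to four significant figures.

10.10°

Trajectory: y = x tanθ − g x² (1 + tan²θ)/(2v₀²). With x = 65.8, y = −7.69, v₀ = 33.6, g = 9.81:
18.81 tan²θ − 65.8 tanθ + (11.12) = 0.
tanθ = [65.8 ± √(65.8² − 4 × 18.81 × (11.12))] / (2 × 18.81) = (65.8 ± 59.10) / 37.62, giving tanθ = 0.1781 or 3.320.
θ = 10.10° or 73.24°; the smaller is 10.10°.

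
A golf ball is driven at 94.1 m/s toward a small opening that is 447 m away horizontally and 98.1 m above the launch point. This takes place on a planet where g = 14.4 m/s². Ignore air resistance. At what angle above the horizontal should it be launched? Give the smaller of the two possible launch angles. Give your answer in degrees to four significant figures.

39.98°

Trajectory: y = x tanθ − g x² (1 + tan²θ)/(2v₀²). With x = 447, y = 98.1, v₀ = 94.1, g = 14.4:
162.5 tan²θ − 447 tanθ + (260.6) = 0.
tanθ = [447 ± √(447² − 4 × 162.5 × (260.6))] / (2 × 162.5) = (447 ± 174.6) / 324.9, giving tanθ = 0.8384 or 1.913.
θ = 39.98° or 62.40°; the smaller is 39.98°.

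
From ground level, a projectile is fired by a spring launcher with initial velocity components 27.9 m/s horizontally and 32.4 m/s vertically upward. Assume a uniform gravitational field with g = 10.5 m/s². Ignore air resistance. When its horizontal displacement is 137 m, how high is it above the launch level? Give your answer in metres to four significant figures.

32.51 m

Time to reach x = 137 m: t = x/vₓ = 137/27.90 = 4.910 s.
Height: y = v_y0 t − ½ g t² = 32.40 × 4.910 − 5.250 × 4.910² = 159.1 − 126.6 = 32.51 m.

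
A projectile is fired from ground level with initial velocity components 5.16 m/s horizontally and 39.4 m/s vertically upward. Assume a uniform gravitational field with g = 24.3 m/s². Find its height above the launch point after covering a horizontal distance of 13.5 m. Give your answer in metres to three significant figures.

At x = 13.5 m, t = x/vₓ = 13.5/5.160 = 2.616 s.
Height: y = v_y0 t − ½ g t² = 39.40 × 2.616 − 12.15 × 2.616² = 103.1 − 83.17 = 19.92 m.

19.9 m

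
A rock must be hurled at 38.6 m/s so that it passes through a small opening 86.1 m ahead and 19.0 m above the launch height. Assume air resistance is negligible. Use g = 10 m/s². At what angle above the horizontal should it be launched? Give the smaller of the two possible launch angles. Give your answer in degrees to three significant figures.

31.8°

Trajectory: y = x tanθ − g x² (1 + tan²θ)/(2v₀²). With x = 86.1, y = 19.0, v₀ = 38.6, g = 10.0:
24.88 tan²θ − 86.1 tanθ + (43.88) = 0.
tanθ = [86.1 ± √(86.1² − 4 × 24.88 × (43.88))] / (2 × 24.88) = (86.1 ± 55.20) / 49.75, giving tanθ = 0.6211 or 2.840.
θ = 31.84° or 70.60°; the smaller is 31.84°.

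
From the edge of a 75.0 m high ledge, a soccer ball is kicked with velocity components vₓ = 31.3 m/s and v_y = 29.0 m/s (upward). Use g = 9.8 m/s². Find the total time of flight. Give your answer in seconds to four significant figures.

With up positive and y = 0 at the ground: y(t) = 75.0 + (29.00) t − 4.900 t². Setting y = 0 and taking the positive root: t = [29.00 + √(29.00² + 2·9.80·75.0)] / 9.80 = (29.00 + 48.07) / 9.80 = 7.865 s.

7.865 s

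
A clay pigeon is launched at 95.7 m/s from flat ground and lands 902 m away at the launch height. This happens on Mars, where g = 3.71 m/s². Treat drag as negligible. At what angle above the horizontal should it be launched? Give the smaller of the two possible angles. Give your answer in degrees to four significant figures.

From R = (v₀²/g) sin 2θ: sin 2θ = 3.71 × 902 / 9158.5 = 0.3654.
2θ = 21.43° or 180° − 21.43° = 158.6°, so θ = 10.72° or 79.28°.
The smaller angle is 10.72°.

10.72°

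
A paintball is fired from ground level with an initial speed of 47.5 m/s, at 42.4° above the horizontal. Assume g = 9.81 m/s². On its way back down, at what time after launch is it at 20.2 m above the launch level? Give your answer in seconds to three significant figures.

Horizontal component vₓ = 47.50 cos 42.4° = 35.08 m/s; vertical v_y0 = 47.50 sin 42.4° = 32.03 m/s.
Require v_y0 t − ½ g t² = 20.2, i.e. 4.905 t² − 32.03 t + 20.2 = 0.
Quadratic formula: t = (32.03 ± √629.56) / 9.81 = (32.03 ± 25.09) / 9.81 → t = 0.7073 s or 5.823 s.
The descending-branch root is 5.823 s.

5.82 s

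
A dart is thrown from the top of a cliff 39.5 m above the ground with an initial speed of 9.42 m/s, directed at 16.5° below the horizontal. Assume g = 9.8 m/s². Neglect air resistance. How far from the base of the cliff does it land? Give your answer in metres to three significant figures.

Components: vₓ = 9.420 cos 16.5° = 9.032 m/s, v_y0 = −2.675 m/s (downward).
The projectile lands when y = 39.5 + (−2.675) t − ½·9.80·t² = 0. Positive root: t = (−2.675 + √(2.675² + 2·9.80·39.5)) / 9.80 = (−2.675 + 27.95) / 9.80 = 2.579 s.
Horizontal distance: R = vₓ t = 9.032 × 2.579 = 23.30 m.

23.3 m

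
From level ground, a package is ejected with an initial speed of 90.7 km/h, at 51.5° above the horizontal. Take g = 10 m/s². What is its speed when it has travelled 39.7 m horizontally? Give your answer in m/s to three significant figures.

Convert: 90.7 km/h = 90.7/3.6 = 25.19 m/s.
Horizontal component vₓ = 25.19 cos 51.5° = 15.68 m/s; vertical v_y0 = 25.19 sin 51.5° = 19.72 m/s.
x = vₓ t ⇒ t = 39.7/15.68 = 2.531 s.
Vertical velocity there: v_y = v_y0 − g t = 19.72 − 10.0 × 2.531 = −5.595 m/s.
Speed: √(vₓ² + v_y²) = √(15.68² + 5.595²) = 16.65 m/s.

16.7 m/s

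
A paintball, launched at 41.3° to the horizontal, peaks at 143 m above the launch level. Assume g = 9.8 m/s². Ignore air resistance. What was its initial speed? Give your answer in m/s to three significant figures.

At the peak v_y = 0, so v_y0 = √(2gH) = √(2 × 9.80 × 143) = 52.94 m/s.
v_y0 = v₀ sin θ ⇒ v₀ = 52.94 / sin 41.3° = 80.21 m/s.

80.2 m/s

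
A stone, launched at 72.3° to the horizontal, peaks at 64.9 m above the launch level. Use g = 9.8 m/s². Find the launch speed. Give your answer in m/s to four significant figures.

At the peak v_y = 0, so v_y0 = √(2gH) = √(2 × 9.80 × 64.9) = 35.67 m/s.
v_y0 = v₀ sin θ ⇒ v₀ = 35.67 / sin 72.3° = 37.44 m/s.

37.44 m/s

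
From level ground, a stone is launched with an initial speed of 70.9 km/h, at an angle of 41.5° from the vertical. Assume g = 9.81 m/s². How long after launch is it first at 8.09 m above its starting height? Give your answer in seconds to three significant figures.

Convert: 70.9 km/h = 70.9/3.6 = 19.69 m/s.
vₓ = 19.69 sin 41.5° = 13.05 m/s; v_y0 = 19.69 cos 41.5° = 14.75 m/s.
Set y = v_y0 t − ½ g t² = 8.09: 4.905 t² − 14.75 t + 8.09 = 0.
t = [14.75 ± √(14.75² − 2·9.81·8.09)] / 9.81 = (14.75 ± 7.671) / 9.81, so t = 0.7216 s or t = 2.286 s.
The first (ascending) time is 0.7216 s.

0.722 s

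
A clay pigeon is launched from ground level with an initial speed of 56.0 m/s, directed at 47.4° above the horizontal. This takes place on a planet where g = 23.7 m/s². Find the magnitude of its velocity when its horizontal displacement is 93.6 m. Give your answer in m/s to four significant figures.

Horizontal component vₓ = 56.00 cos 47.4° = 37.91 m/s; vertical v_y0 = 56.00 sin 47.4° = 41.22 m/s.
At x = 93.6 m, t = x/vₓ = 93.6/37.91 = 2.469 s.
Vertical velocity there: v_y = v_y0 − g t = 41.22 − 23.7 × 2.469 = −17.30 m/s.
Speed: √(vₓ² + v_y²) = √(37.91² + 17.30²) = 41.67 m/s.

41.67 m/s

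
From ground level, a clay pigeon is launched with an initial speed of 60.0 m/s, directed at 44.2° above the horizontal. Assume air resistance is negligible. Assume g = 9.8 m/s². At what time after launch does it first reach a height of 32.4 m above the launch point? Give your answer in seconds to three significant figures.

0.862 s

Components: vₓ = 60.00 cos 44.2° = 43.01 m/s, v_y0 = 60.00 sin 44.2° = 41.83 m/s.
Set y = v_y0 t − ½ g t² = 32.4: 4.900 t² − 41.83 t + 32.4 = 0.
Quadratic formula: t = (41.83 ± √1114.7) / 9.80 = (41.83 ± 33.39) / 9.80 → t = 0.8615 s or 7.675 s.
The first (ascending) time is 0.8615 s.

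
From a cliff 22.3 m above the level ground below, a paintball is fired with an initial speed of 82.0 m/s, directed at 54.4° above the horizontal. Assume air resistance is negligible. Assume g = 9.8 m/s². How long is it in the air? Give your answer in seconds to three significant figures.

Horizontal component vₓ = 82.00 cos 54.4° = 47.73 m/s; vertical v_y0 = 82.00 sin 54.4° = 66.67 m/s.
Vertical motion (up positive, ground at y = 0): 4.900 t² − (66.67) t − 22.3 = 0, so t = (66.67 + √(66.67² + 2·9.80·22.3)) / 9.80 = (66.67 + 69.88) / 9.80 = 13.93 s.

13.9 s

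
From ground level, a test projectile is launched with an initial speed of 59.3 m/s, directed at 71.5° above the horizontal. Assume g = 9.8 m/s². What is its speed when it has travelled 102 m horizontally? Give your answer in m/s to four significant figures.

Components: vₓ = 59.30 cos 71.5° = 18.82 m/s, v_y0 = 59.30 sin 71.5° = 56.24 m/s.
Time to reach x = 102 m: t = x/vₓ = 102/18.82 = 5.421 s.
Vertical velocity there: v_y = v_y0 − g t = 56.24 − 9.80 × 5.421 = 3.111 m/s.
Speed: √(vₓ² + v_y²) = √(18.82² + 3.111²) = 19.07 m/s.

19.07 m/s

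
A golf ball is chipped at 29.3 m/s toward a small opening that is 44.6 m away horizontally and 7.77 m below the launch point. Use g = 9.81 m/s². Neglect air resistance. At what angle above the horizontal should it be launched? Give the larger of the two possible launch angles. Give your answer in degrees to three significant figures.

Trajectory: y = x tanθ − g x² (1 + tan²θ)/(2v₀²). With x = 44.6, y = −7.77, v₀ = 29.3, g = 9.81:
11.37 tan²θ − 44.6 tanθ + (3.595) = 0.
tanθ = [44.6 ± √(44.6² − 4 × 11.37 × (3.595))] / (2 × 11.37) = (44.6 ± 42.73) / 22.73, giving tanθ = 0.08234 or 3.842.
θ = 4.707° or 75.41°; the larger is 75.41°.

75.4°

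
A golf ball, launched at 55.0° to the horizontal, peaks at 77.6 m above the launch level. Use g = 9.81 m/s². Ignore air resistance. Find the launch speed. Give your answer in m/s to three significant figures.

At the peak v_y = 0, so v_y0 = √(2gH) = √(2 × 9.81 × 77.6) = 39.02 m/s.
v_y0 = v₀ sin θ ⇒ v₀ = 39.02 / sin 55.0° = 47.63 m/s.

47.6 m/s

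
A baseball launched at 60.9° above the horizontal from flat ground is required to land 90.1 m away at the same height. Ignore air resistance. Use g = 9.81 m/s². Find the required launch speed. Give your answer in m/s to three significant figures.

On level ground R = v₀² sin 2θ / g ⇒ v₀ = √(gR / sin 2θ).
v₀ = √(9.81 × 90.1 / sin 121.8°) = √(883.9 / 0.8499) = √1040.0 = 32.25 m/s.

32.2 m/s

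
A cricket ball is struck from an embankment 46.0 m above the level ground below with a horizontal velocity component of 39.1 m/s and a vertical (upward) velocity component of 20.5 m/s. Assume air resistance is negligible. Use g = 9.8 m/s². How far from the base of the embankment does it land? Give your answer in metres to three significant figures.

227 m

Vertical motion (up positive, ground at y = 0): 4.900 t² − (20.50) t − 46.0 = 0, so t = (20.50 + √(20.50² + 2·9.80·46.0)) / 9.80 = (20.50 + 36.36) / 9.80 = 5.802 s.
Horizontal distance: R = vₓ t = 39.10 × 5.802 = 226.8 m.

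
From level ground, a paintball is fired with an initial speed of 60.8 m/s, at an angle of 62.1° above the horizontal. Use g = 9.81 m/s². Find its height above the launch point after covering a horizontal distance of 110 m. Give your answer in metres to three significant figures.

134 m

vₓ = 60.80 cos 62.1° = 28.45 m/s; v_y0 = 60.80 sin 62.1° = 53.73 m/s.
At x = 110 m, t = x/vₓ = 110/28.45 = 3.866 s.
Height: y = v_y0 t − ½ g t² = 53.73 × 3.866 − 4.905 × 3.866² = 207.8 − 73.33 = 134.4 m.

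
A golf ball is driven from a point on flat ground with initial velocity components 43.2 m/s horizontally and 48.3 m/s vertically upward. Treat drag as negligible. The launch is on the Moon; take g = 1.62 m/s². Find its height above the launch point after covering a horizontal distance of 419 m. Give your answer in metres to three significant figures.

x = vₓ t ⇒ t = 419/43.20 = 9.699 s.
Height: y = v_y0 t − ½ g t² = 48.30 × 9.699 − 0.8100 × 9.699² = 468.5 − 76.20 = 392.3 m.

392 m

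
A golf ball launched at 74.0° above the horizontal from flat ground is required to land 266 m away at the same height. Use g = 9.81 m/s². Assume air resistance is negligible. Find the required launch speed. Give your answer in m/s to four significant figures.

70.17 m/s

Level-ground range: R = v₀² sin(2θ)/g, so v₀ = √(gR / sin 2θ).
v₀ = √(9.81 × 266 / sin 148.0°) = √(2609 / 0.5299) = √4924.3 = 70.17 m/s.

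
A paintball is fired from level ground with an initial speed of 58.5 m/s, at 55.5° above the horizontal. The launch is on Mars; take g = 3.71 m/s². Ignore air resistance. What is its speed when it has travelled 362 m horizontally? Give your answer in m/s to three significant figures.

Horizontal component vₓ = 58.50 cos 55.5° = 33.13 m/s; vertical v_y0 = 58.50 sin 55.5° = 48.21 m/s.
x = vₓ t ⇒ t = 362/33.13 = 10.93 s.
Vertical velocity there: v_y = v_y0 − g t = 48.21 − 3.71 × 10.93 = 7.679 m/s.
Speed: √(vₓ² + v_y²) = √(33.13² + 7.679²) = 34.01 m/s.

34.0 m/s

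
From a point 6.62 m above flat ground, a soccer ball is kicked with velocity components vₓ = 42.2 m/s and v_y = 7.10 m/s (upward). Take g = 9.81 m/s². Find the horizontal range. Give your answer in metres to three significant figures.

With up positive and y = 0 at the ground: y(t) = 6.62 + (7.100) t − 4.905 t². Setting y = 0 and taking the positive root: t = [7.100 + √(7.100² + 2·9.81·6.62)] / 9.81 = (7.100 + 13.43) / 9.81 = 2.092 s.
Horizontal distance: R = vₓ t = 42.20 × 2.092 = 88.30 m.

88.3 m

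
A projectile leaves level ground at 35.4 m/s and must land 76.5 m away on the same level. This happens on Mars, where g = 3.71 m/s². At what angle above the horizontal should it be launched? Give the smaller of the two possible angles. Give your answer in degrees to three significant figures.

6.54°

Level-ground range R = v₀² sin(2θ)/g ⇒ sin(2θ) = gR/v₀² = 3.71 × 76.5 / 35.4² = 0.2265.
2θ = 13.09° or 180° − 13.09° = 166.9°, so θ = 6.545° or 83.46°.
The smaller angle is 6.545°.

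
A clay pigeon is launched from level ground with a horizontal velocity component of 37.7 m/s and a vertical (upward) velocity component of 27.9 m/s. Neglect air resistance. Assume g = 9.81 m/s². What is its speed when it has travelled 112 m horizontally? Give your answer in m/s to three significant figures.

37.7 m/s

x = vₓ t ⇒ t = 112/37.70 = 2.971 s.
Vertical velocity there: v_y = v_y0 − g t = 27.90 − 9.81 × 2.971 = −1.244 m/s.
Speed: √(vₓ² + v_y²) = √(37.70² + 1.244²) = 37.72 m/s.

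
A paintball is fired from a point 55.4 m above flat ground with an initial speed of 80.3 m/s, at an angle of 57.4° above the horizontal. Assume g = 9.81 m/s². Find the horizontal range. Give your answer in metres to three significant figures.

Components: vₓ = 80.30 cos 57.4° = 43.26 m/s, v_y0 = 80.30 sin 57.4° = 67.65 m/s.
With up positive and y = 0 at the ground: y(t) = 55.4 + (67.65) t − 4.905 t². Setting y = 0 and taking the positive root: t = [67.65 + √(67.65² + 2·9.81·55.4)] / 9.81 = (67.65 + 75.26) / 9.81 = 14.57 s.
Horizontal distance: R = vₓ t = 43.26 × 14.57 = 630.2 m.

630 m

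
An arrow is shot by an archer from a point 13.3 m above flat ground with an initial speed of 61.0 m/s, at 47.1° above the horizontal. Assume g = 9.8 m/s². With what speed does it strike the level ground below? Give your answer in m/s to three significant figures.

63.1 m/s

Components: vₓ = 61.00 cos 47.1° = 41.52 m/s, v_y0 = 61.00 sin 47.1° = 44.69 m/s.
The projectile lands when y = 13.3 + (44.69) t − ½·9.80·t² = 0. Positive root: t = (44.69 + √(44.69² + 2·9.80·13.3)) / 9.80 = (44.69 + 47.51) / 9.80 = 9.408 s.
Vertical velocity at impact: v_y = v_y0 − g t = 44.69 − 9.80 × 9.408 = −47.51 m/s.
Speed: |v| = √(vₓ² + v_y²) = √(41.52² + 47.51²) = 63.10 m/s.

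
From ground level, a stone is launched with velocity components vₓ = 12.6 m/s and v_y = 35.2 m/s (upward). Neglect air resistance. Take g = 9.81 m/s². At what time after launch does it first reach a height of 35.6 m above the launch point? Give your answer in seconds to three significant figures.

Height y(t) = 35.20 t − 4.905 t² = 35.6 gives 4.905 t² − 35.20 t + 35.6 = 0.
Quadratic formula: t = (35.20 ± √540.57) / 9.81 = (35.20 ± 23.25) / 9.81 → t = 1.218 s or 5.958 s.
The first (ascending) time is 1.218 s.

1.22 s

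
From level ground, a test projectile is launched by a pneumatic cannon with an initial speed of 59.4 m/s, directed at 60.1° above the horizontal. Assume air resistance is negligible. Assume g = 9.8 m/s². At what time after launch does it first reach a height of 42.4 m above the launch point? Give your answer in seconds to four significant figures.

0.9006 s

Horizontal component vₓ = 59.40 cos 60.1° = 29.61 m/s; vertical v_y0 = 59.40 sin 60.1° = 51.49 m/s.
Set y = v_y0 t − ½ g t² = 42.4: 4.900 t² − 51.49 t + 42.4 = 0.
Quadratic formula: t = (51.49 ± √1820.6) / 9.80 = (51.49 ± 42.67) / 9.80 → t = 0.9006 s or 9.608 s.
The first (ascending) time is 0.9006 s.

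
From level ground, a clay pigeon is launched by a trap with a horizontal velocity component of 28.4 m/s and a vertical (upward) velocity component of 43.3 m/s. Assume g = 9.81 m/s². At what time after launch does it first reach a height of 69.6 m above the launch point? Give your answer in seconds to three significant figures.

2.11 s

Set y = v_y0 t − ½ g t² = 69.6: 4.905 t² − 43.30 t + 69.6 = 0.
Quadratic formula: t = (43.30 ± √509.34) / 9.81 = (43.30 ± 22.57) / 9.81 → t = 2.113 s or 6.714 s.
The first (ascending) time is 2.113 s.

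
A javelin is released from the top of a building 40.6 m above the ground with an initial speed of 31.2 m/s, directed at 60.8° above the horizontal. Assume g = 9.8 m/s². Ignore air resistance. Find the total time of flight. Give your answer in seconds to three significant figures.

Horizontal component vₓ = 31.20 cos 60.8° = 15.22 m/s; vertical v_y0 = 31.20 sin 60.8° = 27.24 m/s.
With up positive and y = 0 at the ground: y(t) = 40.6 + (27.24) t − 4.900 t². Setting y = 0 and taking the positive root: t = [27.24 + √(27.24² + 2·9.80·40.6)] / 9.80 = (27.24 + 39.21) / 9.80 = 6.780 s.

6.78 s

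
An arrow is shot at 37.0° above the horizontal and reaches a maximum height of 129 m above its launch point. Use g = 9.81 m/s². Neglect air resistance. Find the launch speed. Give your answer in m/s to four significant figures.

At the peak v_y = 0, so v_y0 = √(2gH) = √(2 × 9.81 × 129) = 50.31 m/s.
v_y0 = v₀ sin θ ⇒ v₀ = 50.31 / sin 37.0° = 83.60 m/s.

83.60 m/s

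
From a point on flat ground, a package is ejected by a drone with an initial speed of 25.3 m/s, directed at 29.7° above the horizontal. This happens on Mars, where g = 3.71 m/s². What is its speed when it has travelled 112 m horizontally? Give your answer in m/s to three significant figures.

22.9 m/s

Resolve: vₓ = 25.30 cos 29.7° = 21.98 m/s and v_y0 = 25.30 sin 29.7° = 12.54 m/s.
At x = 112 m, t = x/vₓ = 112/21.98 = 5.096 s.
Vertical velocity there: v_y = v_y0 − g t = 12.54 − 3.71 × 5.096 = −6.372 m/s.
Speed: √(vₓ² + v_y²) = √(21.98² + 6.372²) = 22.88 m/s.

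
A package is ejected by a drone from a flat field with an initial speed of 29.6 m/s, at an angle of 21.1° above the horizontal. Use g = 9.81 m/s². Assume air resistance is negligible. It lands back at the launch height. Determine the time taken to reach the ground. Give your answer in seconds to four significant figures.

Components: vₓ = 29.60 cos 21.1° = 27.62 m/s, v_y0 = 29.60 sin 21.1° = 10.66 m/s.
It returns to y = 0 when t = 2 v_y0 / g = 2(10.66)/9.81 = 2.172 s.

2.172 s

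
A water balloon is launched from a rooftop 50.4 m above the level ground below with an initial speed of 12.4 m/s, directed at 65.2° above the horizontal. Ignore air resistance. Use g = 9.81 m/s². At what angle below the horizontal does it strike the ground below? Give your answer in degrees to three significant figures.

81.1°

Components: vₓ = 12.40 cos 65.2° = 5.201 m/s, v_y0 = 12.40 sin 65.2° = 11.26 m/s.
With up positive and y = 0 at the ground: y(t) = 50.4 + (11.26) t − 4.905 t². Setting y = 0 and taking the positive root: t = [11.26 + √(11.26² + 2·9.81·50.4)] / 9.81 = (11.26 + 33.40) / 9.81 = 4.552 s.
At impact: v_y = v_y0 − g t = −33.40 m/s; vₓ = 5.201 m/s.
Angle below horizontal: arctan(|v_y|/vₓ) = arctan(33.40/5.201) = 81.15°.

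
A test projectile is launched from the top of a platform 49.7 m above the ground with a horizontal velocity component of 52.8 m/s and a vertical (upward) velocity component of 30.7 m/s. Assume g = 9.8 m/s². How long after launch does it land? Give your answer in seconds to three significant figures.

With up positive and y = 0 at the ground: y(t) = 49.7 + (30.70) t − 4.900 t². Setting y = 0 and taking the positive root: t = [30.70 + √(30.70² + 2·9.80·49.7)] / 9.80 = (30.70 + 43.78) / 9.80 = 7.600 s.

7.60 s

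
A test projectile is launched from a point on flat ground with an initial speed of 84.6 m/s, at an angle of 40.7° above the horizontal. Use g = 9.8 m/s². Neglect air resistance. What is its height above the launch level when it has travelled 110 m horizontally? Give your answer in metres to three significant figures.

80.2 m

Resolve: vₓ = 84.60 cos 40.7° = 64.14 m/s and v_y0 = 84.60 sin 40.7° = 55.17 m/s.
At x = 110 m, t = x/vₓ = 110/64.14 = 1.715 s.
Height: y = v_y0 t − ½ g t² = 55.17 × 1.715 − 4.900 × 1.715² = 94.61 − 14.41 = 80.20 m.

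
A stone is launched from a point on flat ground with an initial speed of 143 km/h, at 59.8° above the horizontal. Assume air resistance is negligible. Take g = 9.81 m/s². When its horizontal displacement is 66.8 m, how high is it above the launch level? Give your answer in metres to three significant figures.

Convert: 143 km/h = 143/3.6 = 39.72 m/s.
Horizontal component vₓ = 39.72 cos 59.8° = 19.98 m/s; vertical v_y0 = 39.72 sin 59.8° = 34.33 m/s.
x = vₓ t ⇒ t = 66.8/19.98 = 3.343 s.
Height: y = v_y0 t − ½ g t² = 34.33 × 3.343 − 4.905 × 3.343² = 114.8 − 54.82 = 59.95 m.

60.0 m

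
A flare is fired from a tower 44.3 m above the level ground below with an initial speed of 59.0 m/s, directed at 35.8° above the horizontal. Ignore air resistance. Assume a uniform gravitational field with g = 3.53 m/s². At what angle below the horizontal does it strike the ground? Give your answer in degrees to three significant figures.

39.0°

vₓ = 59.00 cos 35.8° = 47.85 m/s; v_y0 = 59.00 sin 35.8° = 34.51 m/s.
The projectile lands when y = 44.3 + (34.51) t − ½·3.53·t² = 0. Positive root: t = (34.51 + √(34.51² + 2·3.53·44.3)) / 3.53 = (34.51 + 38.78) / 3.53 = 20.76 s.
At impact: v_y = v_y0 − g t = −38.78 m/s; vₓ = 47.85 m/s.
Angle below horizontal: arctan(|v_y|/vₓ) = arctan(38.78/47.85) = 39.02°.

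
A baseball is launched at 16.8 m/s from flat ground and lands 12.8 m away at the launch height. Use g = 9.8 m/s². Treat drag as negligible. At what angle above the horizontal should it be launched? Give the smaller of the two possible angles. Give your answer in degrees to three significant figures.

13.2°

From R = (v₀²/g) sin 2θ: sin 2θ = 9.80 × 12.8 / 282.24 = 0.4444.
2θ = 26.39° or 180° − 26.39° = 153.6°, so θ = 13.19° or 76.81°.
The smaller angle is 13.19°.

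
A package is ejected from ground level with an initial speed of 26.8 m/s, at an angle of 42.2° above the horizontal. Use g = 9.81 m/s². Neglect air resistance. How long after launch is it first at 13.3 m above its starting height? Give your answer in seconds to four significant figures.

1.025 s

Resolve: vₓ = 26.80 cos 42.2° = 19.85 m/s and v_y0 = 26.80 sin 42.2° = 18.00 m/s.
Height y(t) = 18.00 t − 4.905 t² = 13.3 gives 4.905 t² − 18.00 t + 13.3 = 0.
t = [18.00 ± √(18.00² − 2·9.81·13.3)] / 9.81 = (18.00 ± 7.945) / 9.81, so t = 1.025 s or t = 2.645 s.
The first (ascending) time is 1.025 s.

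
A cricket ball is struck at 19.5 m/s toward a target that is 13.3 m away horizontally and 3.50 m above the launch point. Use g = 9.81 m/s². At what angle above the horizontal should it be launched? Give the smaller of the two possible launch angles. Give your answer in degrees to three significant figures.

Trajectory: y = x tanθ − g x² (1 + tan²θ)/(2v₀²). With x = 13.3, y = 3.50, v₀ = 19.5, g = 9.81:
2.282 tan²θ − 13.3 tanθ + (5.782) = 0.
tanθ = [13.3 ± √(13.3² − 4 × 2.282 × (5.782))] / (2 × 2.282) = (13.3 ± 11.14) / 4.564, giving tanθ = 0.4731 or 5.356.
θ = 25.32° or 79.42°; the smaller is 25.32°.

25.3°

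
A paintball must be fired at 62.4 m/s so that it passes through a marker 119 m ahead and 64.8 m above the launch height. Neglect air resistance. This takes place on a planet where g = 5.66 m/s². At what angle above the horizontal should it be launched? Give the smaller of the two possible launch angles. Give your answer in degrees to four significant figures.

33.82°

Trajectory: y = x tanθ − g x² (1 + tan²θ)/(2v₀²). With x = 119, y = 64.8, v₀ = 62.4, g = 5.66:
10.29 tan²θ − 119 tanθ + (75.09) = 0.
tanθ = [119 ± √(119² − 4 × 10.29 × (75.09))] / (2 × 10.29) = (119 ± 105.2) / 20.58, giving tanθ = 0.6698 or 10.89.
θ = 33.82° or 84.75°; the smaller is 33.82°.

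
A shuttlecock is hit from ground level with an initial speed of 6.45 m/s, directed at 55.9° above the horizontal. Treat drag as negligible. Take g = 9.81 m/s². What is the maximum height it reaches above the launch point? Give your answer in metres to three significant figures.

1.45 m

vₓ = 6.450 cos 55.9° = 3.616 m/s; v_y0 = 6.450 sin 55.9° = 5.341 m/s.
Peak height H = v_y0² / (2g) = 28.526 / 19.62 = 1.454 m.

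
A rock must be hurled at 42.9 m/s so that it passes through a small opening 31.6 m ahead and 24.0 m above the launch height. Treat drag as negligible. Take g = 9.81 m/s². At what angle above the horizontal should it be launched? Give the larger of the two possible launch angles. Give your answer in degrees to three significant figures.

Trajectory: y = x tanθ − g x² (1 + tan²θ)/(2v₀²). With x = 31.6, y = 24.0, v₀ = 42.9, g = 9.81:
2.661 tan²θ − 31.6 tanθ + (26.66) = 0.
tanθ = [31.6 ± √(31.6² − 4 × 2.661 × (26.66))] / (2 × 2.661) = (31.6 ± 26.73) / 5.323, giving tanθ = 0.9141 or 10.96.
θ = 42.43° or 84.79°; the larger is 84.79°.

84.8°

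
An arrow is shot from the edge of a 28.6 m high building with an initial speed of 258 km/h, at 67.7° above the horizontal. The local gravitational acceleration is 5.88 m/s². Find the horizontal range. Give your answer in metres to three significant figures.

625 m

Convert: 258 km/h = 258/3.6 = 71.67 m/s.
Components: vₓ = 71.67 cos 67.7° = 27.19 m/s, v_y0 = 71.67 sin 67.7° = 66.31 m/s.
Vertical motion (up positive, ground at y = 0): 2.940 t² − (66.31) t − 28.6 = 0, so t = (66.31 + √(66.31² + 2·5.88·28.6)) / 5.88 = (66.31 + 68.80) / 5.88 = 22.98 s.
Horizontal distance: R = vₓ t = 27.19 × 22.98 = 624.8 m.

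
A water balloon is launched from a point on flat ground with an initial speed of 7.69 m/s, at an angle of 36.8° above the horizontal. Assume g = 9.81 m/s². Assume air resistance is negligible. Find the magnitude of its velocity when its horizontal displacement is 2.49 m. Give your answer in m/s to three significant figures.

Resolve: vₓ = 7.690 cos 36.8° = 6.158 m/s and v_y0 = 7.690 sin 36.8° = 4.606 m/s.
At x = 2.49 m, t = x/vₓ = 2.49/6.158 = 0.4044 s.
Vertical velocity there: v_y = v_y0 − g t = 4.606 − 9.81 × 0.4044 = 0.6396 m/s.
Speed: √(vₓ² + v_y²) = √(6.158² + 0.6396²) = 6.191 m/s.

6.19 m/s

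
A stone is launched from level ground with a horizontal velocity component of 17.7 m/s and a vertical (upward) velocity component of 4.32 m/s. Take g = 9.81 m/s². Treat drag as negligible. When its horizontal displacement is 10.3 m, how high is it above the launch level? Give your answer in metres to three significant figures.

0.853 m

At x = 10.3 m, t = x/vₓ = 10.3/17.70 = 0.5819 s.
Height: y = v_y0 t − ½ g t² = 4.320 × 0.5819 − 4.905 × 0.5819² = 2.514 − 1.661 = 0.8529 m.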